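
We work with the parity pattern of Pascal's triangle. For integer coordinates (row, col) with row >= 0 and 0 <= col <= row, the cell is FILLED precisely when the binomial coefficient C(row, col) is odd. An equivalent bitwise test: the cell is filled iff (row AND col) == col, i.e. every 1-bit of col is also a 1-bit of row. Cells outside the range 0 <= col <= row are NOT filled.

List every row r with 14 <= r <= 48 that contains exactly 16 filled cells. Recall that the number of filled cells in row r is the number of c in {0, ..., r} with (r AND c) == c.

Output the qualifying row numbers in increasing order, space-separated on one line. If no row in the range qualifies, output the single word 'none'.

Answer: 15 23 27 29 30 39 43 45 46

Derivation:
Row r has 2^popcount(r) filled cells, so we need popcount(r) = log2(16) = 4.
Scan r = 14..48 and keep those with exactly 4 one-bits:
r=14=1110 popcount=3 -> skip
r=15=1111 popcount=4 -> KEEP
r=16=10000 popcount=1 -> skip
r=17=10001 popcount=2 -> skip
r=18=10010 popcount=2 -> skip
r=19=10011 popcount=3 -> skip
r=20=10100 popcount=2 -> skip
r=21=10101 popcount=3 -> skip
r=22=10110 popcount=3 -> skip
r=23=10111 popcount=4 -> KEEP
r=24=11000 popcount=2 -> skip
r=25=11001 popcount=3 -> skip
r=26=11010 popcount=3 -> skip
r=27=11011 popcount=4 -> KEEP
r=28=11100 popcount=3 -> skip
r=29=11101 popcount=4 -> KEEP
r=30=11110 popcount=4 -> KEEP
r=31=11111 popcount=5 -> skip
r=32=100000 popcount=1 -> skip
r=33=100001 popcount=2 -> skip
r=34=100010 popcount=2 -> skip
r=35=100011 popcount=3 -> skip
r=36=100100 popcount=2 -> skip
r=37=100101 popcount=3 -> skip
r=38=100110 popcount=3 -> skip
r=39=100111 popcount=4 -> KEEP
r=40=101000 popcount=2 -> skip
r=41=101001 popcount=3 -> skip
r=42=101010 popcount=3 -> skip
r=43=101011 popcount=4 -> KEEP
r=44=101100 popcount=3 -> skip
r=45=101101 popcount=4 -> KEEP
r=46=101110 popcount=4 -> KEEP
r=47=101111 popcount=5 -> skip
r=48=110000 popcount=2 -> skip
Kept rows: 15 23 27 29 30 39 43 45 46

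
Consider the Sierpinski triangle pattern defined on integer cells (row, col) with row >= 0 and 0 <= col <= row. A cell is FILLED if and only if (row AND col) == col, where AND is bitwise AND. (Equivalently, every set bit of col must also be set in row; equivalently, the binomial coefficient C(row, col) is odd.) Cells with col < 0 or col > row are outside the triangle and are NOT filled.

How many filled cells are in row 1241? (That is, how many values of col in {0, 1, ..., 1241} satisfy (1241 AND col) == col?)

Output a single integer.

Answer: 64

Derivation:
1241 in binary = 10011011001
popcount(1241) = number of 1-bits in 10011011001 = 6
A col c satisfies (1241 AND c) == c iff every set bit of c is also set in 1241; each of the 6 set bits of 1241 can independently be on or off in c.
count = 2^6 = 64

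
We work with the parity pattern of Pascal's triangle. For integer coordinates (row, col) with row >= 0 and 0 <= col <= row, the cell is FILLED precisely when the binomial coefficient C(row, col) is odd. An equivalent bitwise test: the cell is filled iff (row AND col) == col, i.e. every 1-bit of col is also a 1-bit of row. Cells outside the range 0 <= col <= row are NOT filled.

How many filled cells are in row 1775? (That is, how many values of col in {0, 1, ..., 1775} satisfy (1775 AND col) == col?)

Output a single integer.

1775 in binary = 11011101111
popcount(1775) = number of 1-bits in 11011101111 = 9
A col c satisfies (1775 AND c) == c iff every set bit of c is also set in 1775; each of the 9 set bits of 1775 can independently be on or off in c.
count = 2^9 = 512

Answer: 512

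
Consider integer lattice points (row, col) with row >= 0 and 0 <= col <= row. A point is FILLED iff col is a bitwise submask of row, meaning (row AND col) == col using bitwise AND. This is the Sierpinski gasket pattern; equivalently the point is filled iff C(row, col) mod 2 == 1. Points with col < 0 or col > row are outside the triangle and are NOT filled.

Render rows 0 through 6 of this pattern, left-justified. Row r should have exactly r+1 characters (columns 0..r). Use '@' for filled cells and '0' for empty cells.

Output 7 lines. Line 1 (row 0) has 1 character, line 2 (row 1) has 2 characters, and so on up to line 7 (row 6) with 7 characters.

r0=0: @
r1=1: @@
r2=10: @0@
r3=11: @@@@
r4=100: @000@
r5=101: @@00@@
r6=110: @0@0@0@

Answer: @
@@
@0@
@@@@
@000@
@@00@@
@0@0@0@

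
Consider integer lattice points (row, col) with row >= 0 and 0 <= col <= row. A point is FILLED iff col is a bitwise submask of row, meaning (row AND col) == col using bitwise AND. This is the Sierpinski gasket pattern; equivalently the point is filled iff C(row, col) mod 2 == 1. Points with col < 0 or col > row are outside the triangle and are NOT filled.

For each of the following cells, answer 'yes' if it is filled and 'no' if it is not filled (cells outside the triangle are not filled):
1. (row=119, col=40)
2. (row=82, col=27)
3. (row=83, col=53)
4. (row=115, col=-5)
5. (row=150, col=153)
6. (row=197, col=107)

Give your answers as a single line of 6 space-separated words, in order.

Answer: no no no no no no

Derivation:
(119,40): row=0b1110111, col=0b101000, row AND col = 0b100000 = 32; 32 != 40 -> empty
(82,27): row=0b1010010, col=0b11011, row AND col = 0b10010 = 18; 18 != 27 -> empty
(83,53): row=0b1010011, col=0b110101, row AND col = 0b10001 = 17; 17 != 53 -> empty
(115,-5): col outside [0, 115] -> not filled
(150,153): col outside [0, 150] -> not filled
(197,107): row=0b11000101, col=0b1101011, row AND col = 0b1000001 = 65; 65 != 107 -> empty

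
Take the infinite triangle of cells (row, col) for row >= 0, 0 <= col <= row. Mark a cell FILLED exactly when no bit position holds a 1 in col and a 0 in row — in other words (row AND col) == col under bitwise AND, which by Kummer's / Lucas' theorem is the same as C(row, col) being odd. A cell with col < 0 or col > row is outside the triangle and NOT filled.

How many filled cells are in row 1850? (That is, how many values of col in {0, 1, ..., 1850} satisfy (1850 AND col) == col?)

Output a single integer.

1850 in binary = 11100111010
popcount(1850) = number of 1-bits in 11100111010 = 7
A col c satisfies (1850 AND c) == c iff every set bit of c is also set in 1850; each of the 7 set bits of 1850 can independently be on or off in c.
count = 2^7 = 128

Answer: 128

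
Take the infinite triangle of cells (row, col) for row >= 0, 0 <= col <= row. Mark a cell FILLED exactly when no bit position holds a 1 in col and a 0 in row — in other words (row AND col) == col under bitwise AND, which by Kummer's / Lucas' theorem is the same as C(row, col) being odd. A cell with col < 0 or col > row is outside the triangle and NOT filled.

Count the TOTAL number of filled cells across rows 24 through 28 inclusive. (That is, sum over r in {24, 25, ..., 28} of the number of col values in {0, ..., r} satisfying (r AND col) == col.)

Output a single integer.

r24=11000 pc2: +4 =4
r25=11001 pc3: +8 =12
r26=11010 pc3: +8 =20
r27=11011 pc4: +16 =36
r28=11100 pc3: +8 =44

Answer: 44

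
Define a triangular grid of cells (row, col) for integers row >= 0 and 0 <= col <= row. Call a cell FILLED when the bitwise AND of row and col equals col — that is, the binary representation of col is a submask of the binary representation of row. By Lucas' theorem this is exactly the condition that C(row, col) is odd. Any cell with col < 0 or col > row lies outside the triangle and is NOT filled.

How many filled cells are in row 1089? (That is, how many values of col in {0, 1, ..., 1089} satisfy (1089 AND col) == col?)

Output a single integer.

Answer: 8

Derivation:
1089 in binary = 10001000001
popcount(1089) = number of 1-bits in 10001000001 = 3
A col c satisfies (1089 AND c) == c iff every set bit of c is also set in 1089; each of the 3 set bits of 1089 can independently be on or off in c.
count = 2^3 = 8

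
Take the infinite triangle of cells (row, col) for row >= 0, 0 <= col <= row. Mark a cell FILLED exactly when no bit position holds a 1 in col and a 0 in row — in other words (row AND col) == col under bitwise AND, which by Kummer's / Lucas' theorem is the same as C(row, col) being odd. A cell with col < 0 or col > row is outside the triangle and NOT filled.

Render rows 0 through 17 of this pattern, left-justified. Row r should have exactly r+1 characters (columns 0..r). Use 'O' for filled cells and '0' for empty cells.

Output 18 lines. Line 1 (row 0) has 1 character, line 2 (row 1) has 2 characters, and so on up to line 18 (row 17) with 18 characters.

r0=0: O
r1=1: OO
r2=10: O0O
r3=11: OOOO
r4=100: O000O
r5=101: OO00OO
r6=110: O0O0O0O
r7=111: OOOOOOOO
r8=1000: O0000000O
r9=1001: OO000000OO
r10=1010: O0O00000O0O
r11=1011: OOOO0000OOOO
r12=1100: O000O000O000O
r13=1101: OO00OO00OO00OO
r14=1110: O0O0O0O0O0O0O0O
r15=1111: OOOOOOOOOOOOOOOO
r16=10000: O000000000000000O
r17=10001: OO00000000000000OO

Answer: O
OO
O0O
OOOO
O000O
OO00OO
O0O0O0O
OOOOOOOO
O0000000O
OO000000OO
O0O00000O0O
OOOO0000OOOO
O000O000O000O
OO00OO00OO00OO
O0O0O0O0O0O0O0O
OOOOOOOOOOOOOOOO
O000000000000000O
OO00000000000000OO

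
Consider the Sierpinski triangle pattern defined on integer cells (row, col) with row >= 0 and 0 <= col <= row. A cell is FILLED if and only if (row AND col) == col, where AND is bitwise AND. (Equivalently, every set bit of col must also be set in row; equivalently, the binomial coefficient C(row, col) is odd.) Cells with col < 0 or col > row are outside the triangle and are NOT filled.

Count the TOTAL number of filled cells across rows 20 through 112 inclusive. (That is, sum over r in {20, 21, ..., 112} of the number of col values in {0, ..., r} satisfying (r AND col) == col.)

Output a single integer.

Answer: 1448

Derivation:
r20=10100 pc2: +4 =4
r21=10101 pc3: +8 =12
r22=10110 pc3: +8 =20
r23=10111 pc4: +16 =36
r24=11000 pc2: +4 =40
r25=11001 pc3: +8 =48
r26=11010 pc3: +8 =56
r27=11011 pc4: +16 =72
r28=11100 pc3: +8 =80
r29=11101 pc4: +16 =96
r30=11110 pc4: +16 =112
r31=11111 pc5: +32 =144
r32=100000 pc1: +2 =146
r33=100001 pc2: +4 =150
r34=100010 pc2: +4 =154
r35=100011 pc3: +8 =162
r36=100100 pc2: +4 =166
r37=100101 pc3: +8 =174
r38=100110 pc3: +8 =182
r39=100111 pc4: +16 =198
r40=101000 pc2: +4 =202
r41=101001 pc3: +8 =210
r42=101010 pc3: +8 =218
r43=101011 pc4: +16 =234
r44=101100 pc3: +8 =242
r45=101101 pc4: +16 =258
r46=101110 pc4: +16 =274
r47=101111 pc5: +32 =306
r48=110000 pc2: +4 =310
r49=110001 pc3: +8 =318
r50=110010 pc3: +8 =326
r51=110011 pc4: +16 =342
r52=110100 pc3: +8 =350
r53=110101 pc4: +16 =366
r54=110110 pc4: +16 =382
r55=110111 pc5: +32 =414
r56=111000 pc3: +8 =422
r57=111001 pc4: +16 =438
r58=111010 pc4: +16 =454
r59=111011 pc5: +32 =486
r60=111100 pc4: +16 =502
r61=111101 pc5: +32 =534
r62=111110 pc5: +32 =566
r63=111111 pc6: +64 =630
r64=1000000 pc1: +2 =632
r65=1000001 pc2: +4 =636
r66=1000010 pc2: +4 =640
r67=1000011 pc3: +8 =648
r68=1000100 pc2: +4 =652
r69=1000101 pc3: +8 =660
r70=1000110 pc3: +8 =668
r71=1000111 pc4: +16 =684
r72=1001000 pc2: +4 =688
r73=1001001 pc3: +8 =696
r74=1001010 pc3: +8 =704
r75=1001011 pc4: +16 =720
r76=1001100 pc3: +8 =728
r77=1001101 pc4: +16 =744
r78=1001110 pc4: +16 =760
r79=1001111 pc5: +32 =792
r80=1010000 pc2: +4 =796
r81=1010001 pc3: +8 =804
r82=1010010 pc3: +8 =812
r83=1010011 pc4: +16 =828
r84=1010100 pc3: +8 =836
r85=1010101 pc4: +16 =852
r86=1010110 pc4: +16 =868
r87=1010111 pc5: +32 =900
r88=1011000 pc3: +8 =908
r89=1011001 pc4: +16 =924
r90=1011010 pc4: +16 =940
r91=1011011 pc5: +32 =972
r92=1011100 pc4: +16 =988
r93=1011101 pc5: +32 =1020
r94=1011110 pc5: +32 =1052
r95=1011111 pc6: +64 =1116
r96=1100000 pc2: +4 =1120
r97=1100001 pc3: +8 =1128
r98=1100010 pc3: +8 =1136
r99=1100011 pc4: +16 =1152
r100=1100100 pc3: +8 =1160
r101=1100101 pc4: +16 =1176
r102=1100110 pc4: +16 =1192
r103=1100111 pc5: +32 =1224
r104=1101000 pc3: +8 =1232
r105=1101001 pc4: +16 =1248
r106=1101010 pc4: +16 =1264
r107=1101011 pc5: +32 =1296
r108=1101100 pc4: +16 =1312
r109=1101101 pc5: +32 =1344
r110=1101110 pc5: +32 =1376
r111=1101111 pc6: +64 =1440
r112=1110000 pc3: +8 =1448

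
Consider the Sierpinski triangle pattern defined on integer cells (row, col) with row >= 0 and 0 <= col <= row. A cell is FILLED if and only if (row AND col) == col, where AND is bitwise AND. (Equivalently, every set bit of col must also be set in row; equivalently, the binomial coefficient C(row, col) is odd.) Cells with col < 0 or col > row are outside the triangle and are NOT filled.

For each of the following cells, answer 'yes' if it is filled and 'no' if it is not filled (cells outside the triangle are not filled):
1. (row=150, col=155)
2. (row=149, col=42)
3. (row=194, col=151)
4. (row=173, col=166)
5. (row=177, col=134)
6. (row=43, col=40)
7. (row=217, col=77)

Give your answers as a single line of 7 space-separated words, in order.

(150,155): col outside [0, 150] -> not filled
(149,42): row=0b10010101, col=0b101010, row AND col = 0b0 = 0; 0 != 42 -> empty
(194,151): row=0b11000010, col=0b10010111, row AND col = 0b10000010 = 130; 130 != 151 -> empty
(173,166): row=0b10101101, col=0b10100110, row AND col = 0b10100100 = 164; 164 != 166 -> empty
(177,134): row=0b10110001, col=0b10000110, row AND col = 0b10000000 = 128; 128 != 134 -> empty
(43,40): row=0b101011, col=0b101000, row AND col = 0b101000 = 40; 40 == 40 -> filled
(217,77): row=0b11011001, col=0b1001101, row AND col = 0b1001001 = 73; 73 != 77 -> empty

Answer: no no no no no yes no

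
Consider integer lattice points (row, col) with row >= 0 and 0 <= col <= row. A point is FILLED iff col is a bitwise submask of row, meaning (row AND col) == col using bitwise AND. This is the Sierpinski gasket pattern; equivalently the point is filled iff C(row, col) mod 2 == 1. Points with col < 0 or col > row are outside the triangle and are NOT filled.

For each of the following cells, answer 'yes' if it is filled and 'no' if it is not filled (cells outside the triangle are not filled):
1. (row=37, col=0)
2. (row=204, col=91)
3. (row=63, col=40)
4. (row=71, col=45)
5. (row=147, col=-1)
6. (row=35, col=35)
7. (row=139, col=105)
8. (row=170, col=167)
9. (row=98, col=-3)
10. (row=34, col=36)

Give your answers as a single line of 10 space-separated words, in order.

(37,0): row=0b100101, col=0b0, row AND col = 0b0 = 0; 0 == 0 -> filled
(204,91): row=0b11001100, col=0b1011011, row AND col = 0b1001000 = 72; 72 != 91 -> empty
(63,40): row=0b111111, col=0b101000, row AND col = 0b101000 = 40; 40 == 40 -> filled
(71,45): row=0b1000111, col=0b101101, row AND col = 0b101 = 5; 5 != 45 -> empty
(147,-1): col outside [0, 147] -> not filled
(35,35): row=0b100011, col=0b100011, row AND col = 0b100011 = 35; 35 == 35 -> filled
(139,105): row=0b10001011, col=0b1101001, row AND col = 0b1001 = 9; 9 != 105 -> empty
(170,167): row=0b10101010, col=0b10100111, row AND col = 0b10100010 = 162; 162 != 167 -> empty
(98,-3): col outside [0, 98] -> not filled
(34,36): col outside [0, 34] -> not filled

Answer: yes no yes no no yes no no no no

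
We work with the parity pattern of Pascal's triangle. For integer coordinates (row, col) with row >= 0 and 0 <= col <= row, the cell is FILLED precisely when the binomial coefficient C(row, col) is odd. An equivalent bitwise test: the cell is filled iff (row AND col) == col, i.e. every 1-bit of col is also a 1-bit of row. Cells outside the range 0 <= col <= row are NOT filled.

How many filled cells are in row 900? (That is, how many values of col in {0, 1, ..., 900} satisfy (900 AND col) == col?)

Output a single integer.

900 in binary = 1110000100
popcount(900) = number of 1-bits in 1110000100 = 4
A col c satisfies (900 AND c) == c iff every set bit of c is also set in 900; each of the 4 set bits of 900 can independently be on or off in c.
count = 2^4 = 16

Answer: 16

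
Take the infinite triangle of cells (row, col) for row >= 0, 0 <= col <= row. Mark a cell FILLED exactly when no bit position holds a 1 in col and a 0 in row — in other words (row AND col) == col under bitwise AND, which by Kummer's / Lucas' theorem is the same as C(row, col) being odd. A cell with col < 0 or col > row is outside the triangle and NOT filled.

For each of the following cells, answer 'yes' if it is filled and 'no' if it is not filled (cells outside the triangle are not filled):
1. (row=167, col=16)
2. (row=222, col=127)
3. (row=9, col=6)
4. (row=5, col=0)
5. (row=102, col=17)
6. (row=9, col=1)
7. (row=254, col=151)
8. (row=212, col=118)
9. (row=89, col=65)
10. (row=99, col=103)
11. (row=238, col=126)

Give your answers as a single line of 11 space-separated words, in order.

Answer: no no no yes no yes no no yes no no

Derivation:
(167,16): row=0b10100111, col=0b10000, row AND col = 0b0 = 0; 0 != 16 -> empty
(222,127): row=0b11011110, col=0b1111111, row AND col = 0b1011110 = 94; 94 != 127 -> empty
(9,6): row=0b1001, col=0b110, row AND col = 0b0 = 0; 0 != 6 -> empty
(5,0): row=0b101, col=0b0, row AND col = 0b0 = 0; 0 == 0 -> filled
(102,17): row=0b1100110, col=0b10001, row AND col = 0b0 = 0; 0 != 17 -> empty
(9,1): row=0b1001, col=0b1, row AND col = 0b1 = 1; 1 == 1 -> filled
(254,151): row=0b11111110, col=0b10010111, row AND col = 0b10010110 = 150; 150 != 151 -> empty
(212,118): row=0b11010100, col=0b1110110, row AND col = 0b1010100 = 84; 84 != 118 -> empty
(89,65): row=0b1011001, col=0b1000001, row AND col = 0b1000001 = 65; 65 == 65 -> filled
(99,103): col outside [0, 99] -> not filled
(238,126): row=0b11101110, col=0b1111110, row AND col = 0b1101110 = 110; 110 != 126 -> empty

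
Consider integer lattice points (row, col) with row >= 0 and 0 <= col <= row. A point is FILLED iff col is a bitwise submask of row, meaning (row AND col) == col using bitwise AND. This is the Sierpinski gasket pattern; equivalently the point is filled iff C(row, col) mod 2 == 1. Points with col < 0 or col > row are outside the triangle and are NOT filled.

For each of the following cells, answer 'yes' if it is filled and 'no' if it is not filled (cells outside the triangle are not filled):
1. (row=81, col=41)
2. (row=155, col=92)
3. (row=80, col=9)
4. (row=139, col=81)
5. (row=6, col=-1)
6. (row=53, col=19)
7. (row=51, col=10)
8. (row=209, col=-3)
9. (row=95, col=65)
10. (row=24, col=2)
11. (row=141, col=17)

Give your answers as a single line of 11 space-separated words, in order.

(81,41): row=0b1010001, col=0b101001, row AND col = 0b1 = 1; 1 != 41 -> empty
(155,92): row=0b10011011, col=0b1011100, row AND col = 0b11000 = 24; 24 != 92 -> empty
(80,9): row=0b1010000, col=0b1001, row AND col = 0b0 = 0; 0 != 9 -> empty
(139,81): row=0b10001011, col=0b1010001, row AND col = 0b1 = 1; 1 != 81 -> empty
(6,-1): col outside [0, 6] -> not filled
(53,19): row=0b110101, col=0b10011, row AND col = 0b10001 = 17; 17 != 19 -> empty
(51,10): row=0b110011, col=0b1010, row AND col = 0b10 = 2; 2 != 10 -> empty
(209,-3): col outside [0, 209] -> not filled
(95,65): row=0b1011111, col=0b1000001, row AND col = 0b1000001 = 65; 65 == 65 -> filled
(24,2): row=0b11000, col=0b10, row AND col = 0b0 = 0; 0 != 2 -> empty
(141,17): row=0b10001101, col=0b10001, row AND col = 0b1 = 1; 1 != 17 -> empty

Answer: no no no no no no no no yes no no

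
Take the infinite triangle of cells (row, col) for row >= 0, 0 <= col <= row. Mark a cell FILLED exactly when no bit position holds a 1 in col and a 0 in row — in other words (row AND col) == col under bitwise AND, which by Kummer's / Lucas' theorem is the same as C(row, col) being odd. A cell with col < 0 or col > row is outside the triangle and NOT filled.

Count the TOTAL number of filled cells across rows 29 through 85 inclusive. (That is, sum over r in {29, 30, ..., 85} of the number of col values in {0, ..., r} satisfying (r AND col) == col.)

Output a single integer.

Answer: 772

Derivation:
r29=11101 pc4: +16 =16
r30=11110 pc4: +16 =32
r31=11111 pc5: +32 =64
r32=100000 pc1: +2 =66
r33=100001 pc2: +4 =70
r34=100010 pc2: +4 =74
r35=100011 pc3: +8 =82
r36=100100 pc2: +4 =86
r37=100101 pc3: +8 =94
r38=100110 pc3: +8 =102
r39=100111 pc4: +16 =118
r40=101000 pc2: +4 =122
r41=101001 pc3: +8 =130
r42=101010 pc3: +8 =138
r43=101011 pc4: +16 =154
r44=101100 pc3: +8 =162
r45=101101 pc4: +16 =178
r46=101110 pc4: +16 =194
r47=101111 pc5: +32 =226
r48=110000 pc2: +4 =230
r49=110001 pc3: +8 =238
r50=110010 pc3: +8 =246
r51=110011 pc4: +16 =262
r52=110100 pc3: +8 =270
r53=110101 pc4: +16 =286
r54=110110 pc4: +16 =302
r55=110111 pc5: +32 =334
r56=111000 pc3: +8 =342
r57=111001 pc4: +16 =358
r58=111010 pc4: +16 =374
r59=111011 pc5: +32 =406
r60=111100 pc4: +16 =422
r61=111101 pc5: +32 =454
r62=111110 pc5: +32 =486
r63=111111 pc6: +64 =550
r64=1000000 pc1: +2 =552
r65=1000001 pc2: +4 =556
r66=1000010 pc2: +4 =560
r67=1000011 pc3: +8 =568
r68=1000100 pc2: +4 =572
r69=1000101 pc3: +8 =580
r70=1000110 pc3: +8 =588
r71=1000111 pc4: +16 =604
r72=1001000 pc2: +4 =608
r73=1001001 pc3: +8 =616
r74=1001010 pc3: +8 =624
r75=1001011 pc4: +16 =640
r76=1001100 pc3: +8 =648
r77=1001101 pc4: +16 =664
r78=1001110 pc4: +16 =680
r79=1001111 pc5: +32 =712
r80=1010000 pc2: +4 =716
r81=1010001 pc3: +8 =724
r82=1010010 pc3: +8 =732
r83=1010011 pc4: +16 =748
r84=1010100 pc3: +8 =756
r85=1010101 pc4: +16 =772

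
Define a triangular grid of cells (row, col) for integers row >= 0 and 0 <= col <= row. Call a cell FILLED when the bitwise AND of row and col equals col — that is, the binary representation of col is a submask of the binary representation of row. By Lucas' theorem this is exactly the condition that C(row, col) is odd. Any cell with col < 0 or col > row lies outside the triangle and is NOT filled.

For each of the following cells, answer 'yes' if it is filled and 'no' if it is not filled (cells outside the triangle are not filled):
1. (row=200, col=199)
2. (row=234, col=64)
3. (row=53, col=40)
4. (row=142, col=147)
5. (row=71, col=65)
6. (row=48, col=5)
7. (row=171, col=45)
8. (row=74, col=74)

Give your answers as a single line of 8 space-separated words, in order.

(200,199): row=0b11001000, col=0b11000111, row AND col = 0b11000000 = 192; 192 != 199 -> empty
(234,64): row=0b11101010, col=0b1000000, row AND col = 0b1000000 = 64; 64 == 64 -> filled
(53,40): row=0b110101, col=0b101000, row AND col = 0b100000 = 32; 32 != 40 -> empty
(142,147): col outside [0, 142] -> not filled
(71,65): row=0b1000111, col=0b1000001, row AND col = 0b1000001 = 65; 65 == 65 -> filled
(48,5): row=0b110000, col=0b101, row AND col = 0b0 = 0; 0 != 5 -> empty
(171,45): row=0b10101011, col=0b101101, row AND col = 0b101001 = 41; 41 != 45 -> empty
(74,74): row=0b1001010, col=0b1001010, row AND col = 0b1001010 = 74; 74 == 74 -> filled

Answer: no yes no no yes no no yes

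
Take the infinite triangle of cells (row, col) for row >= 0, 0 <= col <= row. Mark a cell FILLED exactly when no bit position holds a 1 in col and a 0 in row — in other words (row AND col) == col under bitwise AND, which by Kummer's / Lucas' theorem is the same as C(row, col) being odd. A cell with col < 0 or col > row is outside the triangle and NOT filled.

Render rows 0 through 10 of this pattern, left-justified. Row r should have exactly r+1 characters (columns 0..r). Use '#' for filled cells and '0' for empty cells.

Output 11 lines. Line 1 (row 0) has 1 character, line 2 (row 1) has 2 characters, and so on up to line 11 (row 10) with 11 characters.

Answer: #
##
#0#
####
#000#
##00##
#0#0#0#
########
#0000000#
##000000##
#0#00000#0#

Derivation:
r0=0: #
r1=1: ##
r2=10: #0#
r3=11: ####
r4=100: #000#
r5=101: ##00##
r6=110: #0#0#0#
r7=111: ########
r8=1000: #0000000#
r9=1001: ##000000##
r10=1010: #0#00000#0#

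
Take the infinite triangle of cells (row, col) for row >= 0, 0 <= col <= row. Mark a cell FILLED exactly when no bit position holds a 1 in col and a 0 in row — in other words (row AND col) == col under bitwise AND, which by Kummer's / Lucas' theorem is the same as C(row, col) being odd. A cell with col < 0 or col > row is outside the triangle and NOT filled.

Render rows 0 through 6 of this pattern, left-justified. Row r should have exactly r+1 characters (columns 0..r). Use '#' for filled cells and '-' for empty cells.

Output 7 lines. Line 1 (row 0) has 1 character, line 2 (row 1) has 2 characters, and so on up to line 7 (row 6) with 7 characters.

Answer: #
##
#-#
####
#---#
##--##
#-#-#-#

Derivation:
r0=0: #
r1=1: ##
r2=10: #-#
r3=11: ####
r4=100: #---#
r5=101: ##--##
r6=110: #-#-#-#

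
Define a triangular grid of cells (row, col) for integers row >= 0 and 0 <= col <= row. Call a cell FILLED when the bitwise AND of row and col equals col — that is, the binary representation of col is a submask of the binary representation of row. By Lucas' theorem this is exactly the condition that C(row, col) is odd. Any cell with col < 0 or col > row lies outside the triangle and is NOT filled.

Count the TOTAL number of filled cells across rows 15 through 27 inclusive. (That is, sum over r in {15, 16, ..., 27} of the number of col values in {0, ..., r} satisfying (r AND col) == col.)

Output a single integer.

Answer: 106

Derivation:
r15=1111 pc4: +16 =16
r16=10000 pc1: +2 =18
r17=10001 pc2: +4 =22
r18=10010 pc2: +4 =26
r19=10011 pc3: +8 =34
r20=10100 pc2: +4 =38
r21=10101 pc3: +8 =46
r22=10110 pc3: +8 =54
r23=10111 pc4: +16 =70
r24=11000 pc2: +4 =74
r25=11001 pc3: +8 =82
r26=11010 pc3: +8 =90
r27=11011 pc4: +16 =106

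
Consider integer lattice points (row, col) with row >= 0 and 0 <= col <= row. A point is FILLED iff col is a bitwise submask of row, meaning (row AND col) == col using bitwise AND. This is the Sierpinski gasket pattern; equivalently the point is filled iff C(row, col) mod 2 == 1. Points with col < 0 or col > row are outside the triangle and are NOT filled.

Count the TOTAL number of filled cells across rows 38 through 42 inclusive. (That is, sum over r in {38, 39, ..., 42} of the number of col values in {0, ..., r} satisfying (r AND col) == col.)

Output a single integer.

Answer: 44

Derivation:
r38=100110 pc3: +8 =8
r39=100111 pc4: +16 =24
r40=101000 pc2: +4 =28
r41=101001 pc3: +8 =36
r42=101010 pc3: +8 =44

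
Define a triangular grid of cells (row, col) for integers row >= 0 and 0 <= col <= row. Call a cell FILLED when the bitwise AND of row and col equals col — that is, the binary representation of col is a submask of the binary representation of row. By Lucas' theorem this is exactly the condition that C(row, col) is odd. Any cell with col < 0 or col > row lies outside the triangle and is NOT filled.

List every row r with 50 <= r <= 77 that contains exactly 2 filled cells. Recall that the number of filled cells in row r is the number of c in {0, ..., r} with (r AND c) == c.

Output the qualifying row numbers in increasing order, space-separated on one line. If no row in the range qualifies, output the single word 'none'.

Answer: 64

Derivation:
Row r has 2^popcount(r) filled cells, so we need popcount(r) = log2(2) = 1.
Scan r = 50..77 and keep those with exactly 1 one-bits:
r=50=110010 popcount=3 -> skip
r=51=110011 popcount=4 -> skip
r=52=110100 popcount=3 -> skip
r=53=110101 popcount=4 -> skip
r=54=110110 popcount=4 -> skip
r=55=110111 popcount=5 -> skip
r=56=111000 popcount=3 -> skip
r=57=111001 popcount=4 -> skip
r=58=111010 popcount=4 -> skip
r=59=111011 popcount=5 -> skip
r=60=111100 popcount=4 -> skip
r=61=111101 popcount=5 -> skip
r=62=111110 popcount=5 -> skip
r=63=111111 popcount=6 -> skip
r=64=1000000 popcount=1 -> KEEP
r=65=1000001 popcount=2 -> skip
r=66=1000010 popcount=2 -> skip
r=67=1000011 popcount=3 -> skip
r=68=1000100 popcount=2 -> skip
r=69=1000101 popcount=3 -> skip
r=70=1000110 popcount=3 -> skip
r=71=1000111 popcount=4 -> skip
r=72=1001000 popcount=2 -> skip
r=73=1001001 popcount=3 -> skip
r=74=1001010 popcount=3 -> skip
r=75=1001011 popcount=4 -> skip
r=76=1001100 popcount=3 -> skip
r=77=1001101 popcount=4 -> skip
Kept rows: 64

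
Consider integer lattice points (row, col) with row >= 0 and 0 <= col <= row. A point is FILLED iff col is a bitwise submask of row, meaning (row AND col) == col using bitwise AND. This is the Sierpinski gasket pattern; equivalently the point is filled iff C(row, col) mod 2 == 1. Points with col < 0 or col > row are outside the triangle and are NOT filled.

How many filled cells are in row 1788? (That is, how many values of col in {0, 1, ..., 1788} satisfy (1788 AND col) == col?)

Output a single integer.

1788 in binary = 11011111100
popcount(1788) = number of 1-bits in 11011111100 = 8
A col c satisfies (1788 AND c) == c iff every set bit of c is also set in 1788; each of the 8 set bits of 1788 can independently be on or off in c.
count = 2^8 = 256

Answer: 256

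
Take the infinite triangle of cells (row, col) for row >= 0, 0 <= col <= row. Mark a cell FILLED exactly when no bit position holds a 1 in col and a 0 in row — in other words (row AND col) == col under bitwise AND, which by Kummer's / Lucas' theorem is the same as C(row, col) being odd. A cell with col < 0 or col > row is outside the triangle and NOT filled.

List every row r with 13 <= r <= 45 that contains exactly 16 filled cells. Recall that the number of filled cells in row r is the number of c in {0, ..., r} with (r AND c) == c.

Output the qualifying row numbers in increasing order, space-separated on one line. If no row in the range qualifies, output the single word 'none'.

Answer: 15 23 27 29 30 39 43 45

Derivation:
Row r has 2^popcount(r) filled cells, so we need popcount(r) = log2(16) = 4.
Scan r = 13..45 and keep those with exactly 4 one-bits:
r=13=1101 popcount=3 -> skip
r=14=1110 popcount=3 -> skip
r=15=1111 popcount=4 -> KEEP
r=16=10000 popcount=1 -> skip
r=17=10001 popcount=2 -> skip
r=18=10010 popcount=2 -> skip
r=19=10011 popcount=3 -> skip
r=20=10100 popcount=2 -> skip
r=21=10101 popcount=3 -> skip
r=22=10110 popcount=3 -> skip
r=23=10111 popcount=4 -> KEEP
r=24=11000 popcount=2 -> skip
r=25=11001 popcount=3 -> skip
r=26=11010 popcount=3 -> skip
r=27=11011 popcount=4 -> KEEP
r=28=11100 popcount=3 -> skip
r=29=11101 popcount=4 -> KEEP
r=30=11110 popcount=4 -> KEEP
r=31=11111 popcount=5 -> skip
r=32=100000 popcount=1 -> skip
r=33=100001 popcount=2 -> skip
r=34=100010 popcount=2 -> skip
r=35=100011 popcount=3 -> skip
r=36=100100 popcount=2 -> skip
r=37=100101 popcount=3 -> skip
r=38=100110 popcount=3 -> skip
r=39=100111 popcount=4 -> KEEP
r=40=101000 popcount=2 -> skip
r=41=101001 popcount=3 -> skip
r=42=101010 popcount=3 -> skip
r=43=101011 popcount=4 -> KEEP
r=44=101100 popcount=3 -> skip
r=45=101101 popcount=4 -> KEEP
Kept rows: 15 23 27 29 30 39 43 45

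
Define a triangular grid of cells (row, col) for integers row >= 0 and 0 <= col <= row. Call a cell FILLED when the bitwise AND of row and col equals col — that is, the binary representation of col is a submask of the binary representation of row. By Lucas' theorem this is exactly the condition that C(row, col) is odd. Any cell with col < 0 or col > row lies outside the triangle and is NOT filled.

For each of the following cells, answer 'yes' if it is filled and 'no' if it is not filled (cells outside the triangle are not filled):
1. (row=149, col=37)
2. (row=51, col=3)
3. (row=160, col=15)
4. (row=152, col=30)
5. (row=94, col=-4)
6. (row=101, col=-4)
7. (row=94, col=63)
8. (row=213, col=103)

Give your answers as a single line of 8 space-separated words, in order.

(149,37): row=0b10010101, col=0b100101, row AND col = 0b101 = 5; 5 != 37 -> empty
(51,3): row=0b110011, col=0b11, row AND col = 0b11 = 3; 3 == 3 -> filled
(160,15): row=0b10100000, col=0b1111, row AND col = 0b0 = 0; 0 != 15 -> empty
(152,30): row=0b10011000, col=0b11110, row AND col = 0b11000 = 24; 24 != 30 -> empty
(94,-4): col outside [0, 94] -> not filled
(101,-4): col outside [0, 101] -> not filled
(94,63): row=0b1011110, col=0b111111, row AND col = 0b11110 = 30; 30 != 63 -> empty
(213,103): row=0b11010101, col=0b1100111, row AND col = 0b1000101 = 69; 69 != 103 -> empty

Answer: no yes no no no no no no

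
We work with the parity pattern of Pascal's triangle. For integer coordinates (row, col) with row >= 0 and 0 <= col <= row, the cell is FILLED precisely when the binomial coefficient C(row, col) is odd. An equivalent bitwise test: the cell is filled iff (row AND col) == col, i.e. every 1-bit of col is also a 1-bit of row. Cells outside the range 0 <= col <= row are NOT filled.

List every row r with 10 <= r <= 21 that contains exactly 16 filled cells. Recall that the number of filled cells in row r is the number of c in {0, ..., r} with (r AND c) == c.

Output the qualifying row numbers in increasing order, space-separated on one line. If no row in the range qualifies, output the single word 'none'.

Row r has 2^popcount(r) filled cells, so we need popcount(r) = log2(16) = 4.
Scan r = 10..21 and keep those with exactly 4 one-bits:
r=10=1010 popcount=2 -> skip
r=11=1011 popcount=3 -> skip
r=12=1100 popcount=2 -> skip
r=13=1101 popcount=3 -> skip
r=14=1110 popcount=3 -> skip
r=15=1111 popcount=4 -> KEEP
r=16=10000 popcount=1 -> skip
r=17=10001 popcount=2 -> skip
r=18=10010 popcount=2 -> skip
r=19=10011 popcount=3 -> skip
r=20=10100 popcount=2 -> skip
r=21=10101 popcount=3 -> skip
Kept rows: 15

Answer: 15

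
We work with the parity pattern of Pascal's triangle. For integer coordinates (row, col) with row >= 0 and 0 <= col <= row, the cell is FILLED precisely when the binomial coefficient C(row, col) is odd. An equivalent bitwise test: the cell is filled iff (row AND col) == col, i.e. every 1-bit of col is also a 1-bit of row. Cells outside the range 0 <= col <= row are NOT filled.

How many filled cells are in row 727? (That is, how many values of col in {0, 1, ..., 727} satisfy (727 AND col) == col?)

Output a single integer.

727 in binary = 1011010111
popcount(727) = number of 1-bits in 1011010111 = 7
A col c satisfies (727 AND c) == c iff every set bit of c is also set in 727; each of the 7 set bits of 727 can independently be on or off in c.
count = 2^7 = 128

Answer: 128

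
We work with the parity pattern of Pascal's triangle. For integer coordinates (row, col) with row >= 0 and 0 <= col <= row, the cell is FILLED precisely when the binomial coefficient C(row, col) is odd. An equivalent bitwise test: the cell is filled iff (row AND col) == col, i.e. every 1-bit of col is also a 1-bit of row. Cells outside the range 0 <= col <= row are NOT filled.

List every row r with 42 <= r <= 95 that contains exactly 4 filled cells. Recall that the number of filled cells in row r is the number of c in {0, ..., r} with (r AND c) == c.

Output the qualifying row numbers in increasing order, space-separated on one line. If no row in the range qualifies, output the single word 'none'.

Answer: 48 65 66 68 72 80

Derivation:
Row r has 2^popcount(r) filled cells, so we need popcount(r) = log2(4) = 2.
Scan r = 42..95 and keep those with exactly 2 one-bits:
r=42=101010 popcount=3 -> skip
r=43=101011 popcount=4 -> skip
r=44=101100 popcount=3 -> skip
r=45=101101 popcount=4 -> skip
r=46=101110 popcount=4 -> skip
r=47=101111 popcount=5 -> skip
r=48=110000 popcount=2 -> KEEP
r=49=110001 popcount=3 -> skip
r=50=110010 popcount=3 -> skip
r=51=110011 popcount=4 -> skip
r=52=110100 popcount=3 -> skip
r=53=110101 popcount=4 -> skip
r=54=110110 popcount=4 -> skip
r=55=110111 popcount=5 -> skip
r=56=111000 popcount=3 -> skip
r=57=111001 popcount=4 -> skip
r=58=111010 popcount=4 -> skip
r=59=111011 popcount=5 -> skip
r=60=111100 popcount=4 -> skip
r=61=111101 popcount=5 -> skip
r=62=111110 popcount=5 -> skip
r=63=111111 popcount=6 -> skip
r=64=1000000 popcount=1 -> skip
r=65=1000001 popcount=2 -> KEEP
r=66=1000010 popcount=2 -> KEEP
r=67=1000011 popcount=3 -> skip
r=68=1000100 popcount=2 -> KEEP
r=69=1000101 popcount=3 -> skip
r=70=1000110 popcount=3 -> skip
r=71=1000111 popcount=4 -> skip
r=72=1001000 popcount=2 -> KEEP
r=73=1001001 popcount=3 -> skip
r=74=1001010 popcount=3 -> skip
r=75=1001011 popcount=4 -> skip
r=76=1001100 popcount=3 -> skip
r=77=1001101 popcount=4 -> skip
r=78=1001110 popcount=4 -> skip
r=79=1001111 popcount=5 -> skip
r=80=1010000 popcount=2 -> KEEP
r=81=1010001 popcount=3 -> skip
r=82=1010010 popcount=3 -> skip
r=83=1010011 popcount=4 -> skip
r=84=1010100 popcount=3 -> skip
r=85=1010101 popcount=4 -> skip
r=86=1010110 popcount=4 -> skip
r=87=1010111 popcount=5 -> skip
r=88=1011000 popcount=3 -> skip
r=89=1011001 popcount=4 -> skip
r=90=1011010 popcount=4 -> skip
r=91=1011011 popcount=5 -> skip
r=92=1011100 popcount=4 -> skip
r=93=1011101 popcount=5 -> skip
r=94=1011110 popcount=5 -> skip
r=95=1011111 popcount=6 -> skip
Kept rows: 48 65 66 68 72 80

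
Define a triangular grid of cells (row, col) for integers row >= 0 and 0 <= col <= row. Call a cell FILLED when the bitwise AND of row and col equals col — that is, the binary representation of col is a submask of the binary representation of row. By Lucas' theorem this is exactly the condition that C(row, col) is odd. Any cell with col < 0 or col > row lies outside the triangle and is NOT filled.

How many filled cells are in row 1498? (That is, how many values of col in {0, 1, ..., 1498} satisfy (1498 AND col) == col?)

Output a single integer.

Answer: 128

Derivation:
1498 in binary = 10111011010
popcount(1498) = number of 1-bits in 10111011010 = 7
A col c satisfies (1498 AND c) == c iff every set bit of c is also set in 1498; each of the 7 set bits of 1498 can independently be on or off in c.
count = 2^7 = 128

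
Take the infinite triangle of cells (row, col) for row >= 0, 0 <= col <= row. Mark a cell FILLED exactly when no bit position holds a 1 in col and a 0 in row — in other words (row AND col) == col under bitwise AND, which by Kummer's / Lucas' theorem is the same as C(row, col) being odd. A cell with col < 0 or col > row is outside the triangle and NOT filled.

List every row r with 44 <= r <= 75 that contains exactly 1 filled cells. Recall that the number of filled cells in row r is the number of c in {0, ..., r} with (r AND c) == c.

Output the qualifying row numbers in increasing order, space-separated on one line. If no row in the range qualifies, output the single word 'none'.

Row r has 2^popcount(r) filled cells, so we need popcount(r) = log2(1) = 0.
Scan r = 44..75 and keep those with exactly 0 one-bits:
r=44=101100 popcount=3 -> skip
r=45=101101 popcount=4 -> skip
r=46=101110 popcount=4 -> skip
r=47=101111 popcount=5 -> skip
r=48=110000 popcount=2 -> skip
r=49=110001 popcount=3 -> skip
r=50=110010 popcount=3 -> skip
r=51=110011 popcount=4 -> skip
r=52=110100 popcount=3 -> skip
r=53=110101 popcount=4 -> skip
r=54=110110 popcount=4 -> skip
r=55=110111 popcount=5 -> skip
r=56=111000 popcount=3 -> skip
r=57=111001 popcount=4 -> skip
r=58=111010 popcount=4 -> skip
r=59=111011 popcount=5 -> skip
r=60=111100 popcount=4 -> skip
r=61=111101 popcount=5 -> skip
r=62=111110 popcount=5 -> skip
r=63=111111 popcount=6 -> skip
r=64=1000000 popcount=1 -> skip
r=65=1000001 popcount=2 -> skip
r=66=1000010 popcount=2 -> skip
r=67=1000011 popcount=3 -> skip
r=68=1000100 popcount=2 -> skip
r=69=1000101 popcount=3 -> skip
r=70=1000110 popcount=3 -> skip
r=71=1000111 popcount=4 -> skip
r=72=1001000 popcount=2 -> skip
r=73=1001001 popcount=3 -> skip
r=74=1001010 popcount=3 -> skip
r=75=1001011 popcount=4 -> skip
Kept rows: none

Answer: none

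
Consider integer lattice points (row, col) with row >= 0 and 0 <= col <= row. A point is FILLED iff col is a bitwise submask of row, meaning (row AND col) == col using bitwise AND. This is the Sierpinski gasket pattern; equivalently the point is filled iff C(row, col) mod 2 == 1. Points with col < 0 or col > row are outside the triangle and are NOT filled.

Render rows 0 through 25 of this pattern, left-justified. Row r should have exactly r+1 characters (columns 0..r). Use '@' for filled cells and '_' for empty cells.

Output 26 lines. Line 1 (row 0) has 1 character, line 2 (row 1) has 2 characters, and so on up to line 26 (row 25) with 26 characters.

r0=0: @
r1=1: @@
r2=10: @_@
r3=11: @@@@
r4=100: @___@
r5=101: @@__@@
r6=110: @_@_@_@
r7=111: @@@@@@@@
r8=1000: @_______@
r9=1001: @@______@@
r10=1010: @_@_____@_@
r11=1011: @@@@____@@@@
r12=1100: @___@___@___@
r13=1101: @@__@@__@@__@@
r14=1110: @_@_@_@_@_@_@_@
r15=1111: @@@@@@@@@@@@@@@@
r16=10000: @_______________@
r17=10001: @@______________@@
r18=10010: @_@_____________@_@
r19=10011: @@@@____________@@@@
r20=10100: @___@___________@___@
r21=10101: @@__@@__________@@__@@
r22=10110: @_@_@_@_________@_@_@_@
r23=10111: @@@@@@@@________@@@@@@@@
r24=11000: @_______@_______@_______@
r25=11001: @@______@@______@@______@@

Answer: @
@@
@_@
@@@@
@___@
@@__@@
@_@_@_@
@@@@@@@@
@_______@
@@______@@
@_@_____@_@
@@@@____@@@@
@___@___@___@
@@__@@__@@__@@
@_@_@_@_@_@_@_@
@@@@@@@@@@@@@@@@
@_______________@
@@______________@@
@_@_____________@_@
@@@@____________@@@@
@___@___________@___@
@@__@@__________@@__@@
@_@_@_@_________@_@_@_@
@@@@@@@@________@@@@@@@@
@_______@_______@_______@
@@______@@______@@______@@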